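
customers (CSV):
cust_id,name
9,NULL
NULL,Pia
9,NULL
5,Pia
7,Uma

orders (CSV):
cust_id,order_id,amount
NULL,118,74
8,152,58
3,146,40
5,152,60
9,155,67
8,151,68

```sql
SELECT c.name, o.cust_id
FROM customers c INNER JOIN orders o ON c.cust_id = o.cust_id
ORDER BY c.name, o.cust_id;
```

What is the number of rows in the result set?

3

INNER JOIN keeps only pairs where the ON condition holds.
Matching on c.cust_id = o.cust_id. A NULL in a compared column never satisfies the condition.
Matched pairs: 3.
Total: 3 rows.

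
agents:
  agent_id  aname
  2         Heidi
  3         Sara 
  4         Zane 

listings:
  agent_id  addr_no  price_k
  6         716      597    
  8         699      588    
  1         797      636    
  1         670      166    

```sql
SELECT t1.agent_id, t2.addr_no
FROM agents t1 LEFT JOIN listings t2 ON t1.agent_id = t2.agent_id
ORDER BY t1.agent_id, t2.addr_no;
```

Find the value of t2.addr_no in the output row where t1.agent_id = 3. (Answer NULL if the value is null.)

LEFT JOIN keeps every row from `agents`; unmatched rows get NULL for `listings`'s columns.
Matching on t1.agent_id = t2.agent_id.
- t1[0] agent_id=2 → no match; kept with NULLs on the t2 side.
- t1[1] agent_id=3 → no match; kept with NULLs on the t2 side.
- t1[2] agent_id=4 → no match; kept with NULLs on the t2 side.

NULL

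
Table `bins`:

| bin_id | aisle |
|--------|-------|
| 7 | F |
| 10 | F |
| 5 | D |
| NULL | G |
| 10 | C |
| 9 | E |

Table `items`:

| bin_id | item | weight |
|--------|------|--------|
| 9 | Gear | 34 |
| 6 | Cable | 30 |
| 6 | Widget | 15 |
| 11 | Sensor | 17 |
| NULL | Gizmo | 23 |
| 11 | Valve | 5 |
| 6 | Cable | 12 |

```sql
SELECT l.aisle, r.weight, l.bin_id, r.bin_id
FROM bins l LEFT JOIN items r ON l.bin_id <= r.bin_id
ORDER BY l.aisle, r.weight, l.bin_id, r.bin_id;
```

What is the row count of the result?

LEFT JOIN keeps every row from `bins`; unmatched rows get NULL for `items`'s columns.
Matching on l.bin_id <= r.bin_id. A NULL in a compared column never satisfies the condition.
- bin_id=7: 3 matching r row(s), so 3 row(s) emitted.
- bin_id=10: 2 matching r row(s), so 2 row(s) emitted.
- bin_id=5: 6 matching r row(s), so 6 row(s) emitted.
- bin_id=NULL: no r row matches, row kept with r columns NULL.
- bin_id=10: 2 matching r row(s), so 2 row(s) emitted.
- bin_id=9: 3 matching r row(s), so 3 row(s) emitted.
Total: 16 matched + 1 padded = 17 rows.

17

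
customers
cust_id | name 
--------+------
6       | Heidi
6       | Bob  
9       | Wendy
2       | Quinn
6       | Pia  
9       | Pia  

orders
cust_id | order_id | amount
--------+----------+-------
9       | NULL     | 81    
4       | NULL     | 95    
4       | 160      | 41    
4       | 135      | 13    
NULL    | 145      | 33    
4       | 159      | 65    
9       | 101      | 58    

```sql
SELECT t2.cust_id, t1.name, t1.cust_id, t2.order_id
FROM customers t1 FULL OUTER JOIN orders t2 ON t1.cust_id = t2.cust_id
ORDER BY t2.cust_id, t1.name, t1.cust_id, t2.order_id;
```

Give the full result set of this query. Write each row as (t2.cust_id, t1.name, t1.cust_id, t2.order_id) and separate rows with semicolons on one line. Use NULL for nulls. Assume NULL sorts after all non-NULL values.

(4, NULL, NULL, 135); (4, NULL, NULL, 159); (4, NULL, NULL, 160); (4, NULL, NULL, NULL); (9, Pia, 9, 101); (9, Pia, 9, NULL); (9, Wendy, 9, 101); (9, Wendy, 9, NULL); (NULL, Bob, 6, NULL); (NULL, Heidi, 6, NULL); (NULL, Pia, 6, NULL); (NULL, Quinn, 2, NULL); (NULL, NULL, NULL, 145)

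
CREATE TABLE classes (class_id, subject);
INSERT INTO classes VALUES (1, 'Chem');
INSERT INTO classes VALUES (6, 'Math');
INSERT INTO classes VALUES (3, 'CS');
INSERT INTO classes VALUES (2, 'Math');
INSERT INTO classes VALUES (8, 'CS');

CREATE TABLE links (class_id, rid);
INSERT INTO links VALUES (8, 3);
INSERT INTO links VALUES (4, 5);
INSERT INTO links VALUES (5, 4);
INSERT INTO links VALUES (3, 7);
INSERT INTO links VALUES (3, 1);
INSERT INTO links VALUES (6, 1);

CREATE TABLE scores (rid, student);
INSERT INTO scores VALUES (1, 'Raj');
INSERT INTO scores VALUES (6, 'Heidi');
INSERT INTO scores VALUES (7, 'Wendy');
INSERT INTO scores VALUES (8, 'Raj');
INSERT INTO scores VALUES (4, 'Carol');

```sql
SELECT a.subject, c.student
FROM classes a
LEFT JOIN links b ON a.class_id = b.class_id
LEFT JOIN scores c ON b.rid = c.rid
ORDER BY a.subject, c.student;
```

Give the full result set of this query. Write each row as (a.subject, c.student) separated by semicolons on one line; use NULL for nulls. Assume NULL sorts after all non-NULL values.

(CS, Raj); (CS, Wendy); (CS, NULL); (Chem, NULL); (Math, Raj); (Math, NULL)

Step 1 — a LEFT JOIN b on class_id → 6 row(s).
Then LEFT JOIN `scores c` on rid: each of those 6 rows is kept; rows whose b.rid has no match in c get NULL for c's columns.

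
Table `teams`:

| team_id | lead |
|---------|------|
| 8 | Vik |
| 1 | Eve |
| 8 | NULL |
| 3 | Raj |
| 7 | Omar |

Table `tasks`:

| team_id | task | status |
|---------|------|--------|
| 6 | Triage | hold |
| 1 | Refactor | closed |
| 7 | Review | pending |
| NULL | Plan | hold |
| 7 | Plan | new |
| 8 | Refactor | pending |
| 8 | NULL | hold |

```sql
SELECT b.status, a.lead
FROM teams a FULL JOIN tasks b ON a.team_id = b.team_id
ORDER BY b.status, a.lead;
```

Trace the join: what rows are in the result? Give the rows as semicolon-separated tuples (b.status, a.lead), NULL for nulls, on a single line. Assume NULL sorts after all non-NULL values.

(closed, Eve); (hold, Vik); (hold, NULL); (hold, NULL); (hold, NULL); (new, Omar); (pending, Omar); (pending, Vik); (pending, NULL); (NULL, Raj)

FULL OUTER JOIN keeps every row from both sides; unmatched rows get NULL for the other side's columns.
Matching on a.team_id = b.team_id. A NULL in a compared column never satisfies the condition.
- a (team_id=8) pairs with 2 row(s) of b.
- a (team_id=1) pairs with 1 row(s) of b.
- a (team_id=8) pairs with 2 row(s) of b.
- a (team_id=3) has no partner → padded with NULL.
- a (team_id=7) pairs with 2 row(s) of b.
- plus 2 unmatched b row(s), each kept with NULL a columns.
After projecting and ordering:
b.status | a.lead
closed | Eve
hold | Vik
hold | NULL
hold | NULL
hold | NULL
new | Omar
pending | Omar
pending | Vik
pending | NULL
NULL | Raj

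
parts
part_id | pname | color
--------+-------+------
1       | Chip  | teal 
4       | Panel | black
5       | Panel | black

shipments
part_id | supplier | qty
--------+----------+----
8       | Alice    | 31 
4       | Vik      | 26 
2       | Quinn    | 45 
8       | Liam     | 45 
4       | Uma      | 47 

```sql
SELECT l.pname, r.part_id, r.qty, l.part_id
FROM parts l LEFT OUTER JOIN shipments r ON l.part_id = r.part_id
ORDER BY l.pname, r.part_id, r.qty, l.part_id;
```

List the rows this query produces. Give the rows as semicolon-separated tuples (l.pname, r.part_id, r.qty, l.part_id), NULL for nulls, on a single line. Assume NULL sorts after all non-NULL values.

LEFT JOIN keeps every row from `parts`; unmatched rows get NULL for `shipments`'s columns.
Matching on l.part_id = r.part_id.
Matched pairs: 2; unmatched l rows kept: 2.

(Chip, NULL, NULL, 1); (Panel, 4, 26, 4); (Panel, 4, 47, 4); (Panel, NULL, NULL, 5)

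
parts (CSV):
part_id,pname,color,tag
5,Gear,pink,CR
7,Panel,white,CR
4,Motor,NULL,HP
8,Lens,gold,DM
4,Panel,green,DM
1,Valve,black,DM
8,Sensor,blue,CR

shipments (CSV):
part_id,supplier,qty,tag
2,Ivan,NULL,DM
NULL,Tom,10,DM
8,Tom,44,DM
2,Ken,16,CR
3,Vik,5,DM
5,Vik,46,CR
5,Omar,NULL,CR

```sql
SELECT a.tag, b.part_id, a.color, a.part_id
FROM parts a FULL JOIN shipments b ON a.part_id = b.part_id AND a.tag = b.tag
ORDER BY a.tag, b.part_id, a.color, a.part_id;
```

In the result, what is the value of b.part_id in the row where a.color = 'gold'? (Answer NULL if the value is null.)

8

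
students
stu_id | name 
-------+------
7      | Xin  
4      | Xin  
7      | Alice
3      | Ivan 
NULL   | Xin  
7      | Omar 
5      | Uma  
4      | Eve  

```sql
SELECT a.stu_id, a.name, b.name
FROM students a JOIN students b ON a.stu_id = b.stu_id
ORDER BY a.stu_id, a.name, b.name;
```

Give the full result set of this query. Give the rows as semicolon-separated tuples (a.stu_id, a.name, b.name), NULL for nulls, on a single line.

INNER JOIN keeps only pairs where the ON condition holds.
Matching on a.stu_id = b.stu_id. A NULL in a compared column never satisfies the condition.
Matched pairs: 15.

(3, Ivan, Ivan); (4, Eve, Eve); (4, Eve, Xin); (4, Xin, Eve); (4, Xin, Xin); (5, Uma, Uma); (7, Alice, Alice); (7, Alice, Omar); (7, Alice, Xin); (7, Omar, Alice); (7, Omar, Omar); (7, Omar, Xin); (7, Xin, Alice); (7, Xin, Omar); (7, Xin, Xin)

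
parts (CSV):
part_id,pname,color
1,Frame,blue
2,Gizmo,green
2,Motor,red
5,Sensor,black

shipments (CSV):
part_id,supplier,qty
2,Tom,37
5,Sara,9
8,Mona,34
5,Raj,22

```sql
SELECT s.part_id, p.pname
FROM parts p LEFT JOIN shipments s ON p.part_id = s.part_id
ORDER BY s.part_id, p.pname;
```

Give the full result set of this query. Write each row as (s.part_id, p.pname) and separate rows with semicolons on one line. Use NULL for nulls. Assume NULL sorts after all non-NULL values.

(2, Gizmo); (2, Motor); (5, Sensor); (5, Sensor); (NULL, Frame)

LEFT JOIN keeps every row from `parts`; unmatched rows get NULL for `shipments`'s columns.
Matching on p.part_id = s.part_id.
- part_id=1: no s row matches, row kept with s columns NULL.
- part_id=2: 1 matching s row(s), so 1 row(s) emitted.
- part_id=2: 1 matching s row(s), so 1 row(s) emitted.
- part_id=5: 2 matching s row(s), so 2 row(s) emitted.
After projecting and ordering:
s.part_id | p.pname
2 | Gizmo
2 | Motor
5 | Sensor
5 | Sensor
NULL | Frame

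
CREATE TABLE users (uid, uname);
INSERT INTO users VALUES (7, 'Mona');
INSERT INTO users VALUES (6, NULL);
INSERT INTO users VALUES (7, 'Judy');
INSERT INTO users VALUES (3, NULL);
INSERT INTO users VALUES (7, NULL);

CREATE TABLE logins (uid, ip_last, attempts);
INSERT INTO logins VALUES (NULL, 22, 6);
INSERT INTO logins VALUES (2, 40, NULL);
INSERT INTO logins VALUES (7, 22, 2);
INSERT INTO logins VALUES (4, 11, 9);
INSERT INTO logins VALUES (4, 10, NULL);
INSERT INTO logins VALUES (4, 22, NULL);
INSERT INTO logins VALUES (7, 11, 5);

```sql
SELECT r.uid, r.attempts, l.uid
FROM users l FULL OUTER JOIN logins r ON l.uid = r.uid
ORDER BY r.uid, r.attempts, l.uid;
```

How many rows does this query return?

FULL OUTER JOIN keeps every row from both sides; unmatched rows get NULL for the other side's columns.
Matching on l.uid = r.uid. A NULL in a compared column never satisfies the condition.
Matched pairs: 6; unmatched l rows kept: 2; unmatched r rows kept: 5.
Total: 6 matched + 7 padded = 13 rows.

13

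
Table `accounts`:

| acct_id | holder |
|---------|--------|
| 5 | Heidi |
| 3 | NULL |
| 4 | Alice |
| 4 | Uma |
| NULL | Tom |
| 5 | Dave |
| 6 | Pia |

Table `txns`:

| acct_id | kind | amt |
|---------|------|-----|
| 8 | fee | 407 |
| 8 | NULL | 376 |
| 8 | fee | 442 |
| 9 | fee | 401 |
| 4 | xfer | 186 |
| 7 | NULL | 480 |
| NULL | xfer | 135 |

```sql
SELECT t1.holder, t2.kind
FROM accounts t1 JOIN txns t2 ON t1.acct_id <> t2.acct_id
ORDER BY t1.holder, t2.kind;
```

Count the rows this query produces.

34

INNER JOIN keeps only pairs where the ON condition holds.
Matching on t1.acct_id <> t2.acct_id. A NULL in a compared column never satisfies the condition.
- t1 row (acct_id=5): matches 6 t2 row(s) → 6 output row(s).
- t1 row (acct_id=3): matches 6 t2 row(s) → 6 output row(s).
- t1 row (acct_id=4): matches 5 t2 row(s) → 5 output row(s).
- t1 row (acct_id=4): matches 5 t2 row(s) → 5 output row(s).
- t1 row (acct_id=NULL): no match → dropped.
- t1 row (acct_id=5): matches 6 t2 row(s) → 6 output row(s).
- t1 row (acct_id=6): matches 6 t2 row(s) → 6 output row(s).
Total: 34 rows.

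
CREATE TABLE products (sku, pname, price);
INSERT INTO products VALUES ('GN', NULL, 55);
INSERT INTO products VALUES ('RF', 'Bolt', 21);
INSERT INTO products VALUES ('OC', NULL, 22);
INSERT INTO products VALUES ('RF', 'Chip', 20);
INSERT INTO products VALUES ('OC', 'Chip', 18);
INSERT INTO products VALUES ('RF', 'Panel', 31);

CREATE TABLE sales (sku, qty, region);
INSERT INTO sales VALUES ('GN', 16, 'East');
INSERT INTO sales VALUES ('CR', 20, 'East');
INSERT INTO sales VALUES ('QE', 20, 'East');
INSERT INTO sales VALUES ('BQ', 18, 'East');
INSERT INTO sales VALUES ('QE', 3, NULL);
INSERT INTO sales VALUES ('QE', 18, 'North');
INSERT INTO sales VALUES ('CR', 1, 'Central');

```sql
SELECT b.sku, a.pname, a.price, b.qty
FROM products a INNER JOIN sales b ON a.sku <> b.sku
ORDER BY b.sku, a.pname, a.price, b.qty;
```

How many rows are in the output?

41

INNER JOIN keeps only pairs where the ON condition holds.
Matching on a.sku <> b.sku.
Matched pairs: 41.
Total: 41 rows.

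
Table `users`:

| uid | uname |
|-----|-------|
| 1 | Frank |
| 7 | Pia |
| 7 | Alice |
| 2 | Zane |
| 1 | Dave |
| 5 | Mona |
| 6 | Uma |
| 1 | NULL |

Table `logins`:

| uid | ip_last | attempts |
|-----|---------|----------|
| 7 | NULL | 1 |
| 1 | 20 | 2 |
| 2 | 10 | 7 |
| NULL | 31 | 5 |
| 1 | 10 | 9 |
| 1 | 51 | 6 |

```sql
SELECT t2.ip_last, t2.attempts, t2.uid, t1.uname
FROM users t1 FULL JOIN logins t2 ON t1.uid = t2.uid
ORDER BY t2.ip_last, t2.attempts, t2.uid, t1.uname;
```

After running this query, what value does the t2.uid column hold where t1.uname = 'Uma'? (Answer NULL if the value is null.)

NULL

FULL OUTER JOIN keeps every row from both sides; unmatched rows get NULL for the other side's columns.
Matching on t1.uid = t2.uid. A NULL in a compared column never satisfies the condition.
- uid=1: 3 matching t2 row(s), so 3 row(s) emitted.
- uid=7: 1 matching t2 row(s), so 1 row(s) emitted.
- uid=7: 1 matching t2 row(s), so 1 row(s) emitted.
- uid=2: 1 matching t2 row(s), so 1 row(s) emitted.
- uid=1: 3 matching t2 row(s), so 3 row(s) emitted.
- uid=5: no t2 row matches, row kept with t2 columns NULL.
- uid=6: no t2 row matches, row kept with t2 columns NULL.
- uid=1: 3 matching t2 row(s), so 3 row(s) emitted.
- plus 1 unmatched t2 row(s), each kept with NULL t1 columns.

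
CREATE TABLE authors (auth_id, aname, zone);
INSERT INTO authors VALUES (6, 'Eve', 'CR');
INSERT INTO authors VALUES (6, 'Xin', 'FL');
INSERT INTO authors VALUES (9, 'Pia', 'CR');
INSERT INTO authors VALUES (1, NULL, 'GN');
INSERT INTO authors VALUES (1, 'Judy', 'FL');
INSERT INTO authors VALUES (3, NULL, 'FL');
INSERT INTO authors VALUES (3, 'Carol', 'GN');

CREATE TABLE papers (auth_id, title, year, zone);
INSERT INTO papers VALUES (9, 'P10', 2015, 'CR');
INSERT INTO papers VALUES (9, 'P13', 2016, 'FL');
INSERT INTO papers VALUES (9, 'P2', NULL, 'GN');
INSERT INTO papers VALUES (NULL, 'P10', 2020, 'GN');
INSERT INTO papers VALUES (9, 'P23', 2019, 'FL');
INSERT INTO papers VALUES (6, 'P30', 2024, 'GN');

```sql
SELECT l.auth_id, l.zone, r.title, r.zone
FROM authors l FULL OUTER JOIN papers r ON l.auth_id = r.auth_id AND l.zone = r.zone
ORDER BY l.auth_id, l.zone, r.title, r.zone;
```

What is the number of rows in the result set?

12

FULL OUTER JOIN keeps every row from both sides; unmatched rows get NULL for the other side's columns.
Matching on l.auth_id = r.auth_id AND l.zone = r.zone. A NULL in a compared column never satisfies the condition.
- auth_id=6, zone=CR: no r row matches, row kept with r columns NULL.
- auth_id=6, zone=FL: no r row matches, row kept with r columns NULL.
- auth_id=9, zone=CR: 1 matching r row(s), so 1 row(s) emitted.
- auth_id=1, zone=GN: no r row matches, row kept with r columns NULL.
- auth_id=1, zone=FL: no r row matches, row kept with r columns NULL.
- auth_id=3, zone=FL: no r row matches, row kept with r columns NULL.
- auth_id=3, zone=GN: no r row matches, row kept with r columns NULL.
- 5 row(s) from r found no l partner → padded with NULL.
Total: 1 matched + 11 padded = 12 rows.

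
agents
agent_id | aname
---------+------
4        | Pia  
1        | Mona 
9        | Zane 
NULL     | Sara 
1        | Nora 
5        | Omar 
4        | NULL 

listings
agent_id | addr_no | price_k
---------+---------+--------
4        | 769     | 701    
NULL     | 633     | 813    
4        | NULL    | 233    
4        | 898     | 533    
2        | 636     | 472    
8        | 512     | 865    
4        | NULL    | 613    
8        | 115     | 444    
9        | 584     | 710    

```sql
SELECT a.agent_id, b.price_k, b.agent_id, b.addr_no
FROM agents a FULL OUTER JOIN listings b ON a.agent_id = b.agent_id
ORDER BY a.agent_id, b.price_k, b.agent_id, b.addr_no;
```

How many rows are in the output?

FULL OUTER JOIN keeps every row from both sides; unmatched rows get NULL for the other side's columns.
Matching on a.agent_id = b.agent_id. A NULL in a compared column never satisfies the condition.
- a row (agent_id=4): matches 4 b row(s) → 4 output row(s).
- a row (agent_id=1): no match → kept, b columns NULL.
- a row (agent_id=9): matches 1 b row(s) → 1 output row(s).
- a row (agent_id=NULL): no match → kept, b columns NULL.
- a row (agent_id=1): no match → kept, b columns NULL.
- a row (agent_id=5): no match → kept, b columns NULL.
- a row (agent_id=4): matches 4 b row(s) → 4 output row(s).
- 4 row(s) from b found no a partner → padded with NULL.
Total: 9 matched + 8 padded = 17 rows.

17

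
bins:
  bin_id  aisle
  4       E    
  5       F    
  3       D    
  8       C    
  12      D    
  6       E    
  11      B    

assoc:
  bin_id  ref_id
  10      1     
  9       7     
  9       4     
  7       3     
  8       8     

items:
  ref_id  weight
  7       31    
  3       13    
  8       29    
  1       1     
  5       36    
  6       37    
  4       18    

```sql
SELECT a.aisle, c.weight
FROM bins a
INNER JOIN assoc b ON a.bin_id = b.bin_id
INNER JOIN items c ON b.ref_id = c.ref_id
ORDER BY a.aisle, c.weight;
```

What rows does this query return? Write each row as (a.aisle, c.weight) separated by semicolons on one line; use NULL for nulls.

Evaluate left to right. First `bins a INNER JOIN assoc b` on bin_id: 1 row(s).
Then INNER JOIN `items c` on ref_id: keep only rows whose b.ref_id appears in c.

(C, 29)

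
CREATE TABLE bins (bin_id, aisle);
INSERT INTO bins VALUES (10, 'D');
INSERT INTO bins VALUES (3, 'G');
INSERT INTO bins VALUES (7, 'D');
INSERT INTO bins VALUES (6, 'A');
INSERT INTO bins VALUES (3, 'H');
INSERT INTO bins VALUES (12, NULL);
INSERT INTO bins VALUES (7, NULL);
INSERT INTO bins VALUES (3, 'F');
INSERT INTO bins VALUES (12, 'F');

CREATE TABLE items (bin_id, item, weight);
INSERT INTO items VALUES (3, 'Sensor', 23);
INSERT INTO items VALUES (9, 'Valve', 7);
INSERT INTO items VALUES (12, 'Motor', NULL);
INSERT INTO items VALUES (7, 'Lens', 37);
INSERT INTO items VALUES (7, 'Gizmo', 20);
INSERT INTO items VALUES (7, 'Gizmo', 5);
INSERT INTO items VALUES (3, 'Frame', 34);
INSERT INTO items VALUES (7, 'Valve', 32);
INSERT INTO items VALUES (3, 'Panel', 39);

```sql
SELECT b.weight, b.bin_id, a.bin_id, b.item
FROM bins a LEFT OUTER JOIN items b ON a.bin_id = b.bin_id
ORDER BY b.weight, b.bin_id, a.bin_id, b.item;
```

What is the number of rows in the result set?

LEFT JOIN keeps every row from `bins`; unmatched rows get NULL for `items`'s columns.
Matching on a.bin_id = b.bin_id.
Matched pairs: 19; unmatched a rows kept: 2.
Total: 19 matched + 2 padded = 21 rows.

21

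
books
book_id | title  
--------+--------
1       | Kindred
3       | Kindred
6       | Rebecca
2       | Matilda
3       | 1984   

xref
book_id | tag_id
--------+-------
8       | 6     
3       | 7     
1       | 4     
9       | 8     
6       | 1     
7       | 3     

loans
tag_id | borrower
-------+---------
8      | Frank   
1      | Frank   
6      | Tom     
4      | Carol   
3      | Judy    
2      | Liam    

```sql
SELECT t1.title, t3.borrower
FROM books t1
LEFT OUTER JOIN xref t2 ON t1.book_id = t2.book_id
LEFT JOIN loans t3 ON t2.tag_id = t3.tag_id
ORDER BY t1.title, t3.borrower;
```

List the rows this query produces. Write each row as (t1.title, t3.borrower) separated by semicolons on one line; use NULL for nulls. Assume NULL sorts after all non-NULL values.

Evaluate left to right. First `books t1 LEFT JOIN xref t2` on book_id: 5 row(s).
Then LEFT JOIN `loans t3` on tag_id: each of those 5 rows is kept; rows whose t2.tag_id has no match in t3 get NULL for t3's columns.

(1984, NULL); (Kindred, Carol); (Kindred, NULL); (Matilda, NULL); (Rebecca, Frank)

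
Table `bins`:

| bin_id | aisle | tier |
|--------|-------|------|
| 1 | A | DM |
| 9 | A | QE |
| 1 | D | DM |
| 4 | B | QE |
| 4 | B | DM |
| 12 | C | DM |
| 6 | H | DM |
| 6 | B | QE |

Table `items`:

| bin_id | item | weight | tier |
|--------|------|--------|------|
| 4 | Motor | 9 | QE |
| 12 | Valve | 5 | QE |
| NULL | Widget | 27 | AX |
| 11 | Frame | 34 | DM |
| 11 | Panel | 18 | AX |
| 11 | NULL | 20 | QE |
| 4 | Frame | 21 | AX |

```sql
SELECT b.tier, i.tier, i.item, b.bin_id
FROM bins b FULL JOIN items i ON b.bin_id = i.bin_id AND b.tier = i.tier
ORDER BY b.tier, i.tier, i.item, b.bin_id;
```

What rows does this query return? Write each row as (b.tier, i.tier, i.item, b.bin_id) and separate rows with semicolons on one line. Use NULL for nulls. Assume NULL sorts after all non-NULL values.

(DM, NULL, NULL, 1); (DM, NULL, NULL, 1); (DM, NULL, NULL, 4); (DM, NULL, NULL, 6); (DM, NULL, NULL, 12); (QE, QE, Motor, 4); (QE, NULL, NULL, 6); (QE, NULL, NULL, 9); (NULL, AX, Frame, NULL); (NULL, AX, Panel, NULL); (NULL, AX, Widget, NULL); (NULL, DM, Frame, NULL); (NULL, QE, Valve, NULL); (NULL, QE, NULL, NULL)

FULL OUTER JOIN keeps every row from both sides; unmatched rows get NULL for the other side's columns.
Matching on b.bin_id = i.bin_id AND b.tier = i.tier. A NULL in a compared column never satisfies the condition.
- b[0] bin_id=1, tier=DM → no match; kept with NULLs on the i side.
- b[1] bin_id=9, tier=QE → no match; kept with NULLs on the i side.
- b[2] bin_id=1, tier=DM → no match; kept with NULLs on the i side.
- b[3] bin_id=4, tier=QE → 1 match(es) in i → 1 row(s).
- b[4] bin_id=4, tier=DM → no match; kept with NULLs on the i side.
- b[5] bin_id=12, tier=DM → no match; kept with NULLs on the i side.
- b[6] bin_id=6, tier=DM → no match; kept with NULLs on the i side.
- b[7] bin_id=6, tier=QE → no match; kept with NULLs on the i side.
- 6 row(s) from i found no b partner → padded with NULL.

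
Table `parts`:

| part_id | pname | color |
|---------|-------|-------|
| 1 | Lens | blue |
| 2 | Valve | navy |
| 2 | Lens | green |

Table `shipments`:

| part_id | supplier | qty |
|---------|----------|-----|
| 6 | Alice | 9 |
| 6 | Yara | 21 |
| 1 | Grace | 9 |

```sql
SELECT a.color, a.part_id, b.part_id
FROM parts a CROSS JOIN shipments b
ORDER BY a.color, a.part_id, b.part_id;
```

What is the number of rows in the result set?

CROSS JOIN pairs every row of `parts` with every row of `shipments`: 3 × 3 = 9 rows.

9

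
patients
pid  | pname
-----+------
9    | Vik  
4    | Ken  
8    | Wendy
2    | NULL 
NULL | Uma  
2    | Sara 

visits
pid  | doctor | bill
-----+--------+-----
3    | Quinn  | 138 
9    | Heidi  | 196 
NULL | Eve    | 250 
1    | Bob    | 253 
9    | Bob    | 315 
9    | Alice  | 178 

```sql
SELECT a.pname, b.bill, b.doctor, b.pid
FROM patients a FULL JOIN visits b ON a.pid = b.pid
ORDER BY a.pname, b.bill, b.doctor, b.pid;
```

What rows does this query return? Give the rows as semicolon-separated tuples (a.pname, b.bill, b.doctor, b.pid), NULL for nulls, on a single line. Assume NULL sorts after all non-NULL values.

FULL OUTER JOIN keeps every row from both sides; unmatched rows get NULL for the other side's columns.
Matching on a.pid = b.pid. A NULL in a compared column never satisfies the condition.
- a[0] pid=9 → 3 match(es) in b → 3 row(s).
- a[1] pid=4 → no match; kept with NULLs on the b side.
- a[2] pid=8 → no match; kept with NULLs on the b side.
- a[3] pid=2 → no match; kept with NULLs on the b side.
- a[4] pid=NULL → no match; kept with NULLs on the b side.
- a[5] pid=2 → no match; kept with NULLs on the b side.
- 3 b row(s) had no a match → kept, a columns NULL.

(Ken, NULL, NULL, NULL); (Sara, NULL, NULL, NULL); (Uma, NULL, NULL, NULL); (Vik, 178, Alice, 9); (Vik, 196, Heidi, 9); (Vik, 315, Bob, 9); (Wendy, NULL, NULL, NULL); (NULL, 138, Quinn, 3); (NULL, 250, Eve, NULL); (NULL, 253, Bob, 1); (NULL, NULL, NULL, NULL)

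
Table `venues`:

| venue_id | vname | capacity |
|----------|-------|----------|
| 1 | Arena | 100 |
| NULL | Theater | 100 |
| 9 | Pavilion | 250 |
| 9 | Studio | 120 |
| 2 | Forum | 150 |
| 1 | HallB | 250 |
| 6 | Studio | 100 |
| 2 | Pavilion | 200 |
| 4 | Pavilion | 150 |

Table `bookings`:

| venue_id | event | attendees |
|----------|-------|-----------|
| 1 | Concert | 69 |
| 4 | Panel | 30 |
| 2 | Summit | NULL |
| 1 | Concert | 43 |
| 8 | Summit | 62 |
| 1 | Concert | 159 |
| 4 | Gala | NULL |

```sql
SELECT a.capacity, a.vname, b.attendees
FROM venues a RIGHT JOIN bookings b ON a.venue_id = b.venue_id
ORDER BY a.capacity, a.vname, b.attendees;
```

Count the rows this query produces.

RIGHT JOIN keeps every row from `bookings`; unmatched rows get NULL for `venues`'s columns.
Matching on a.venue_id = b.venue_id. A NULL in a compared column never satisfies the condition.
- venue_id=1: 3 matching b row(s), so 3 row(s) emitted.
- venue_id=NULL: no matching b row.
- venue_id=9: no matching b row.
- venue_id=9: no matching b row.
- venue_id=2: 1 matching b row(s), so 1 row(s) emitted.
- venue_id=1: 3 matching b row(s), so 3 row(s) emitted.
- venue_id=6: no matching b row.
- venue_id=2: 1 matching b row(s), so 1 row(s) emitted.
- venue_id=4: 2 matching b row(s), so 2 row(s) emitted.
- plus 1 unmatched b row(s), each kept with NULL a columns.
Total: 10 matched + 1 padded = 11 rows.

11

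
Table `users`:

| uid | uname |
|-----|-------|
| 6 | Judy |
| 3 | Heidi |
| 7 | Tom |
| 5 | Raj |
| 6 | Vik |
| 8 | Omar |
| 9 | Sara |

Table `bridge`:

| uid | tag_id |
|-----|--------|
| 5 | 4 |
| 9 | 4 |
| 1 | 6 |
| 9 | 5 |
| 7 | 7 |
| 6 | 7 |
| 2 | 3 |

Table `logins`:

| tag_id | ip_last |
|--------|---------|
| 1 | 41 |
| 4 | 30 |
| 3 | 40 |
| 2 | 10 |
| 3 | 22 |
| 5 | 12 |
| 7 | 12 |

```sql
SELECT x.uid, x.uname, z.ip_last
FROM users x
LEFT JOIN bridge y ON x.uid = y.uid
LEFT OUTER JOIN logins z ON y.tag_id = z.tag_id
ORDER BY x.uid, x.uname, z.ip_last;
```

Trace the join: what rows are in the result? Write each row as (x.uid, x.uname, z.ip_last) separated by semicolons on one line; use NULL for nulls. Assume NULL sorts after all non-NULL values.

(3, Heidi, NULL); (5, Raj, 30); (6, Judy, 12); (6, Vik, 12); (7, Tom, 12); (8, Omar, NULL); (9, Sara, 12); (9, Sara, 30)

Step 1 — x LEFT JOIN y on uid → 8 row(s).
Then LEFT JOIN `logins z` on tag_id: each of those 8 rows is kept; rows whose y.tag_id has no match in z get NULL for z's columns.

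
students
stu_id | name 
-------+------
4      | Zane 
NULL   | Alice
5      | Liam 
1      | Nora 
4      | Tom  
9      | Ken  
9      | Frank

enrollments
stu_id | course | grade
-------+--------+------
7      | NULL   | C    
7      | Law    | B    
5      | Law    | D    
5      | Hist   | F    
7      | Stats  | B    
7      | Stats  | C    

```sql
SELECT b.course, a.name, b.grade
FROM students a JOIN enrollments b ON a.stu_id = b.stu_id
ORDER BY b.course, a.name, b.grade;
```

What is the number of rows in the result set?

INNER JOIN keeps only pairs where the ON condition holds.
Matching on a.stu_id = b.stu_id. A NULL in a compared column never satisfies the condition.
Matched pairs: 2.
Total: 2 rows.

2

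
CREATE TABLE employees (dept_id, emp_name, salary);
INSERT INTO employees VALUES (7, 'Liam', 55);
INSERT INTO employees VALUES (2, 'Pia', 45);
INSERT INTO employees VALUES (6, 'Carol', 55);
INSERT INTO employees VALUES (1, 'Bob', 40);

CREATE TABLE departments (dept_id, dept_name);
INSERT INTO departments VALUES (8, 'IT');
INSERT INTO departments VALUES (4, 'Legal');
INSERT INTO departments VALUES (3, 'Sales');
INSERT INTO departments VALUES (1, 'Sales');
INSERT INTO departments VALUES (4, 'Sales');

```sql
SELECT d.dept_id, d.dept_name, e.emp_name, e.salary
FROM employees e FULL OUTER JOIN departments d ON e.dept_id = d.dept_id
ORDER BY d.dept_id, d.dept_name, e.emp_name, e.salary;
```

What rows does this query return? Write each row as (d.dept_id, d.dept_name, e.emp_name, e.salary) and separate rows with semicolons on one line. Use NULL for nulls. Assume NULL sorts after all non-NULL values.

FULL OUTER JOIN keeps every row from both sides; unmatched rows get NULL for the other side's columns.
Matching on e.dept_id = d.dept_id.
- e (dept_id=7) has no partner → padded with NULL.
- e (dept_id=2) has no partner → padded with NULL.
- e (dept_id=6) has no partner → padded with NULL.
- e (dept_id=1) pairs with 1 row(s) of d.
- plus 4 unmatched d row(s), each kept with NULL e columns.
After projecting and ordering:
d.dept_id | d.dept_name | e.emp_name | e.salary
1 | Sales | Bob | 40
3 | Sales | NULL | NULL
4 | Legal | NULL | NULL
4 | Sales | NULL | NULL
8 | IT | NULL | NULL
NULL | NULL | Carol | 55
NULL | NULL | Liam | 55
NULL | NULL | Pia | 45

(1, Sales, Bob, 40); (3, Sales, NULL, NULL); (4, Legal, NULL, NULL); (4, Sales, NULL, NULL); (8, IT, NULL, NULL); (NULL, NULL, Carol, 55); (NULL, NULL, Liam, 55); (NULL, NULL, Pia, 45)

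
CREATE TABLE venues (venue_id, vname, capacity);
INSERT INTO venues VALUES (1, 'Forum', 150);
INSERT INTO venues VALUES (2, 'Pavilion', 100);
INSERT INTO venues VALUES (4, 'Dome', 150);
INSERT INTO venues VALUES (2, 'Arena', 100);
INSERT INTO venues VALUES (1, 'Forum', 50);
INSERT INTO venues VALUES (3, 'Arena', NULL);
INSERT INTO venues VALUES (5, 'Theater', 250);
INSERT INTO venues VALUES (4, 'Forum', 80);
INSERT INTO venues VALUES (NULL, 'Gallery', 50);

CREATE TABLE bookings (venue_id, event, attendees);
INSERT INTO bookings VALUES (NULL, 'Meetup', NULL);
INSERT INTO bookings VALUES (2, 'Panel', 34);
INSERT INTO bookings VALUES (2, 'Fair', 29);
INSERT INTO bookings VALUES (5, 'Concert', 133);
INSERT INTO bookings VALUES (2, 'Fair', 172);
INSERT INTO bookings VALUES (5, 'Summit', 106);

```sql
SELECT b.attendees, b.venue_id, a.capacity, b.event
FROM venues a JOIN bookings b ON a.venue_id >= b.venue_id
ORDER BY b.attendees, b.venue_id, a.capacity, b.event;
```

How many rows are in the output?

INNER JOIN keeps only pairs where the ON condition holds.
Matching on a.venue_id >= b.venue_id. A NULL in a compared column never satisfies the condition.
Matched pairs: 20.
Total: 20 rows.

20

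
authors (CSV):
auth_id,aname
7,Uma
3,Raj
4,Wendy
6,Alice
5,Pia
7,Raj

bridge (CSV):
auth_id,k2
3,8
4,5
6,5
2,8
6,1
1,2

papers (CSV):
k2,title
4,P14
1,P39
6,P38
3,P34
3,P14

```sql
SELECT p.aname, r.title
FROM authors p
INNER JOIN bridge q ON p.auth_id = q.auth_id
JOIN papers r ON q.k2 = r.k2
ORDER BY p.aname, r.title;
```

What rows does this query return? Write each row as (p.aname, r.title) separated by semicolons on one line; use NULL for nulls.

Joins associate left-to-right: authors INNER JOIN bridge on auth_id gives 4 intermediate row(s).
Then INNER JOIN `papers r` on k2: keep only rows whose q.k2 appears in r.

(Alice, P39)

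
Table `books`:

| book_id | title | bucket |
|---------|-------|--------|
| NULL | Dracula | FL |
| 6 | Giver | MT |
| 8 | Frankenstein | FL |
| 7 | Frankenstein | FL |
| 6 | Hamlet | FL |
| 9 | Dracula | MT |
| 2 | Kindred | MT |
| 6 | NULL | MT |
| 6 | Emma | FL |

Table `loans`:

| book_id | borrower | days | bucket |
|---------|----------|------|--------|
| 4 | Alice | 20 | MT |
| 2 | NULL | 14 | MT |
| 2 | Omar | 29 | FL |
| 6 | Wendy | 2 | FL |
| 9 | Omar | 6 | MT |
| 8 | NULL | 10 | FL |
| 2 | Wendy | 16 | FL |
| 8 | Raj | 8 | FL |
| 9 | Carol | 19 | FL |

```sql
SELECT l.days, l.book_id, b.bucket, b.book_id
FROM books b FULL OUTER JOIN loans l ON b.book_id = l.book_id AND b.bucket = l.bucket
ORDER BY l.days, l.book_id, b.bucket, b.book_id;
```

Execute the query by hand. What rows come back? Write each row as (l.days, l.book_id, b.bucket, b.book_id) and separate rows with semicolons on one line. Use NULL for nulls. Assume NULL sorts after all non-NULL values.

(2, 6, FL, 6); (2, 6, FL, 6); (6, 9, MT, 9); (8, 8, FL, 8); (10, 8, FL, 8); (14, 2, MT, 2); (16, 2, NULL, NULL); (19, 9, NULL, NULL); (20, 4, NULL, NULL); (29, 2, NULL, NULL); (NULL, NULL, FL, 7); (NULL, NULL, FL, NULL); (NULL, NULL, MT, 6); (NULL, NULL, MT, 6)

FULL OUTER JOIN keeps every row from both sides; unmatched rows get NULL for the other side's columns.
Matching on b.book_id = l.book_id AND b.bucket = l.bucket. A NULL in a compared column never satisfies the condition.
- b (book_id=NULL, bucket=FL) has no partner → padded with NULL.
- b (book_id=6, bucket=MT) has no partner → padded with NULL.
- b (book_id=8, bucket=FL) pairs with 2 row(s) of l.
- b (book_id=7, bucket=FL) has no partner → padded with NULL.
- b (book_id=6, bucket=FL) pairs with 1 row(s) of l.
- b (book_id=9, bucket=MT) pairs with 1 row(s) of l.
- b (book_id=2, bucket=MT) pairs with 1 row(s) of l.
- b (book_id=6, bucket=MT) has no partner → padded with NULL.
- b (book_id=6, bucket=FL) pairs with 1 row(s) of l.
- plus 4 unmatched l row(s), each kept with NULL b columns.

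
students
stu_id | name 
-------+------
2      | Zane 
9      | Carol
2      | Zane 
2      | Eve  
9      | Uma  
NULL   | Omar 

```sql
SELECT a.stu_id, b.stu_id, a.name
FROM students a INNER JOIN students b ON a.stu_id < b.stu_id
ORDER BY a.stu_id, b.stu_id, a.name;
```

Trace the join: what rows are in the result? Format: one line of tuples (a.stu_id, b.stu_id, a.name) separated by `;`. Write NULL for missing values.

INNER JOIN keeps only pairs where the ON condition holds.
Matching on a.stu_id < b.stu_id. A NULL in a compared column never satisfies the condition.
- a (stu_id=2) pairs with 2 row(s) of b.
- a (stu_id=9) has no partner → excluded.
- a (stu_id=2) pairs with 2 row(s) of b.
- a (stu_id=2) pairs with 2 row(s) of b.
- a (stu_id=9) has no partner → excluded.
- a (stu_id=NULL) has no partner → excluded.
After projecting and ordering:
a.stu_id | b.stu_id | a.name
2 | 9 | Eve
2 | 9 | Eve
2 | 9 | Zane
2 | 9 | Zane
2 | 9 | Zane
2 | 9 | Zane

(2, 9, Eve); (2, 9, Eve); (2, 9, Zane); (2, 9, Zane); (2, 9, Zane); (2, 9, Zane)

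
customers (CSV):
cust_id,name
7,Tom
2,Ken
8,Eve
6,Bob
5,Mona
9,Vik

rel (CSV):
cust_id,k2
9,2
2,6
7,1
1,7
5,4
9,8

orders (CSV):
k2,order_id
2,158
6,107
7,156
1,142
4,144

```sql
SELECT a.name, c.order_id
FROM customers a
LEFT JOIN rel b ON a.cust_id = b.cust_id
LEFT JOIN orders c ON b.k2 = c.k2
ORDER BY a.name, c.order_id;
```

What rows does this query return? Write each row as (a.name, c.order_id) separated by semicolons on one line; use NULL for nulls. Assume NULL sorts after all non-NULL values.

Evaluate left to right. First `customers a LEFT JOIN rel b` on cust_id: 7 row(s).
Then LEFT JOIN `orders c` on k2: each of those 7 rows is kept; rows whose b.k2 has no match in c get NULL for c's columns.

(Bob, NULL); (Eve, NULL); (Ken, 107); (Mona, 144); (Tom, 142); (Vik, 158); (Vik, NULL)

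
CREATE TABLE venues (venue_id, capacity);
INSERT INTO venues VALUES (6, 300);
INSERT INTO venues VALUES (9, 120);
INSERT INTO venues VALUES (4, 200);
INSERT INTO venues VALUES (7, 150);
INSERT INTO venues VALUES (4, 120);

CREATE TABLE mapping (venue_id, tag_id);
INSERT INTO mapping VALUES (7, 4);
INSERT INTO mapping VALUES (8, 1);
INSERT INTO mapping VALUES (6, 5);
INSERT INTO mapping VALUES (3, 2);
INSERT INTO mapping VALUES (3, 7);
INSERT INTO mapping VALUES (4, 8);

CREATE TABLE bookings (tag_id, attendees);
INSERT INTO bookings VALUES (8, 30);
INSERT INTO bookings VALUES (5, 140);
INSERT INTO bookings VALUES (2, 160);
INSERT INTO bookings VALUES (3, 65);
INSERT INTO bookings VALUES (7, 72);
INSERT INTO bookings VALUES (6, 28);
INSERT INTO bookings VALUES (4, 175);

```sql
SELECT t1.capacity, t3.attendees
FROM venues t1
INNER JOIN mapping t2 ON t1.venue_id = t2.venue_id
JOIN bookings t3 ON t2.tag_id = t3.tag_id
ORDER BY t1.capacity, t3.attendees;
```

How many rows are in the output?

Step 1 — t1 INNER JOIN t2 on venue_id → 4 row(s).
Then INNER JOIN `bookings t3` on tag_id: keep only rows whose t2.tag_id appears in t3.
Result: 4 row(s).

4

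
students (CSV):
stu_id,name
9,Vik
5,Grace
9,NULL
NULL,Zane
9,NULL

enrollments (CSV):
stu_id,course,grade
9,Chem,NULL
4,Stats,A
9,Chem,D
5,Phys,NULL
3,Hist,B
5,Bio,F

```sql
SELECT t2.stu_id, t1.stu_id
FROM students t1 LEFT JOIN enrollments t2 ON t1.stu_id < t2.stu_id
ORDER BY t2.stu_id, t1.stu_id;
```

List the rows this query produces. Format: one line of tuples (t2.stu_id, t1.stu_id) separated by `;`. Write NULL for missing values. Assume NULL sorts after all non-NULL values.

(9, 5); (9, 5); (NULL, 9); (NULL, 9); (NULL, 9); (NULL, NULL)

LEFT JOIN keeps every row from `students`; unmatched rows get NULL for `enrollments`'s columns.
Matching on t1.stu_id < t2.stu_id. A NULL in a compared column never satisfies the condition.
- stu_id=9: no t2 row matches, row kept with t2 columns NULL.
- stu_id=5: 2 matching t2 row(s), so 2 row(s) emitted.
- stu_id=9: no t2 row matches, row kept with t2 columns NULL.
- stu_id=NULL: no t2 row matches, row kept with t2 columns NULL.
- stu_id=9: no t2 row matches, row kept with t2 columns NULL.
After projecting and ordering:
t2.stu_id | t1.stu_id
9 | 5
9 | 5
NULL | 9
NULL | 9
NULL | 9
NULL | NULL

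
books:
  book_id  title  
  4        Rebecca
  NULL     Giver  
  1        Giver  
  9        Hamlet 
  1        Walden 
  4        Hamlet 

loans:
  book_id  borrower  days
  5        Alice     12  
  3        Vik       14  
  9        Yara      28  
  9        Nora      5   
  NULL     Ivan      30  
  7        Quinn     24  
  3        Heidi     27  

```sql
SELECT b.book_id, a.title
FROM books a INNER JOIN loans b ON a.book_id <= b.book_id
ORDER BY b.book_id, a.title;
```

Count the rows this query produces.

22

INNER JOIN keeps only pairs where the ON condition holds.
Matching on a.book_id <= b.book_id. A NULL in a compared column never satisfies the condition.
- a[0] book_id=4 → 4 match(es) in b → 4 row(s).
- a[1] book_id=NULL → no match; dropped.
- a[2] book_id=1 → 6 match(es) in b → 6 row(s).
- a[3] book_id=9 → 2 match(es) in b → 2 row(s).
- a[4] book_id=1 → 6 match(es) in b → 6 row(s).
- a[5] book_id=4 → 4 match(es) in b → 4 row(s).
Total: 22 rows.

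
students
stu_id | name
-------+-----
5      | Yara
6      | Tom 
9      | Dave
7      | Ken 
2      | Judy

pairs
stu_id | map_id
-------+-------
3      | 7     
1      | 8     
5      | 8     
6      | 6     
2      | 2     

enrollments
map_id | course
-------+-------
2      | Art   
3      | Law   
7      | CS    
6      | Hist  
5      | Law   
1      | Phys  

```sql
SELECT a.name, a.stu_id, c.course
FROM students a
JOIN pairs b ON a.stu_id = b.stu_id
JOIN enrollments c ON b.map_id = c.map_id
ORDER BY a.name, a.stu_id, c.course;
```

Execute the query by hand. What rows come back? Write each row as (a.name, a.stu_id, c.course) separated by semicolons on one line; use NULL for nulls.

(Judy, 2, Art); (Tom, 6, Hist)

Evaluate left to right. First `students a INNER JOIN pairs b` on stu_id: 3 row(s).
Then INNER JOIN `enrollments c` on map_id: keep only rows whose b.map_id appears in c.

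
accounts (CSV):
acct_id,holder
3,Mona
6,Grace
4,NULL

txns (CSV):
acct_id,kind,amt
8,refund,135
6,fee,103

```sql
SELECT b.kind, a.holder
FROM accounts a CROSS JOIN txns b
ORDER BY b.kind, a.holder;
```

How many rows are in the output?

CROSS JOIN pairs every row of `accounts` with every row of `txns`: 3 × 2 = 6 rows.

6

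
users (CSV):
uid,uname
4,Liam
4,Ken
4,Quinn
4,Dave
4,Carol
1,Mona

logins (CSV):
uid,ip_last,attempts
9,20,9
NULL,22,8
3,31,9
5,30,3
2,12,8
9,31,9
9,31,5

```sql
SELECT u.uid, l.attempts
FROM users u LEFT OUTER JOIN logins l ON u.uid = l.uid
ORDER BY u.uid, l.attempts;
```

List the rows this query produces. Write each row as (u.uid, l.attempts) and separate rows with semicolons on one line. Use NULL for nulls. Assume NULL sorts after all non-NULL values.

LEFT JOIN keeps every row from `users`; unmatched rows get NULL for `logins`'s columns.
Matching on u.uid = l.uid. A NULL in a compared column never satisfies the condition.
- u row (uid=4): no match → kept, l columns NULL.
- u row (uid=4): no match → kept, l columns NULL.
- u row (uid=4): no match → kept, l columns NULL.
- u row (uid=4): no match → kept, l columns NULL.
- u row (uid=4): no match → kept, l columns NULL.
- u row (uid=1): no match → kept, l columns NULL.
After projecting and ordering:
u.uid | l.attempts
1 | NULL
4 | NULL
4 | NULL
4 | NULL
4 | NULL
4 | NULL

(1, NULL); (4, NULL); (4, NULL); (4, NULL); (4, NULL); (4, NULL)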